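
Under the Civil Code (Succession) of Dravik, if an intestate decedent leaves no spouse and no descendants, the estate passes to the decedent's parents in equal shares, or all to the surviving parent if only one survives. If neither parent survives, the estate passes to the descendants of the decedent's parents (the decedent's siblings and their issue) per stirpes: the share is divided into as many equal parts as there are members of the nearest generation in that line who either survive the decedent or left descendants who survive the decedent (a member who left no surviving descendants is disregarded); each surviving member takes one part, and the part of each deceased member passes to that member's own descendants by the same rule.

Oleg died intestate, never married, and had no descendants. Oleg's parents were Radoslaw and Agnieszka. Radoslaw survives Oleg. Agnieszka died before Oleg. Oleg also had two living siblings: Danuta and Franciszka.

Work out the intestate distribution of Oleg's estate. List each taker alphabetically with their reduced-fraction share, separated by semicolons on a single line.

Radoslaw 1

Only one parent, Radoslaw, survives, so Radoslaw takes the entire estate. The siblings take nothing because a surviving parent has priority.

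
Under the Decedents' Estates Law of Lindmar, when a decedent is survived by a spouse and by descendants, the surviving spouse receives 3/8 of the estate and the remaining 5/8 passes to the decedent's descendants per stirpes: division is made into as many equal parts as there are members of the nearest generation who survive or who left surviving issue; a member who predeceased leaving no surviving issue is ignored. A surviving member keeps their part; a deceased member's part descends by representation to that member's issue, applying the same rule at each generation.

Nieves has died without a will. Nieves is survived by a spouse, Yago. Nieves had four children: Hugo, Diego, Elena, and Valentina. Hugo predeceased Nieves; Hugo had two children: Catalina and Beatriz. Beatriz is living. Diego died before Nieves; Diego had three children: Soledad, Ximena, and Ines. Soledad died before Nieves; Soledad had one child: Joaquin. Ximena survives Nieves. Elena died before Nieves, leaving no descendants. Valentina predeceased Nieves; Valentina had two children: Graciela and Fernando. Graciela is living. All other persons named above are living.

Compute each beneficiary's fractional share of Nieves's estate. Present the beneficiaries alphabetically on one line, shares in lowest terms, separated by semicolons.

Beatriz 5/48; Catalina 5/48; Fernando 5/48; Graciela 5/48; Ines 5/72; Joaquin 5/72; Ximena 5/72; Yago 3/8

Yago, as surviving spouse, takes 3/8.
The remaining 5/8 passes to Nieves's descendants per stirpes.
Elena left no surviving issue, so that branch lapses and is disregarded.
The 5/8 is divided into 3 equal shares of 5/24 among Hugo, Diego, Valentina.
Hugo predeceased; the 5/24 allotted to Hugo's branch passes to Hugo's issue by representation.
The 5/24 is divided into 2 equal shares of 5/48 among Catalina, Beatriz.
Catalina is living and takes 5/48.
Beatriz is living and takes 5/48.
Diego predeceased; the 5/24 allotted to Diego's branch passes to Diego's issue by representation.
The 5/24 is divided into 3 equal shares of 5/72 among Soledad, Ximena, Ines.
Soledad predeceased; the 5/72 allotted to Soledad's branch passes to Soledad's issue by representation.
Joaquin is the sole taker at this level and receives the full 5/72.
Ximena is living and takes 5/72.
Ines is living and takes 5/72.
Valentina predeceased; the 5/24 allotted to Valentina's branch passes to Valentina's issue by representation.
The 5/24 is divided into 2 equal shares of 5/48 among Graciela, Fernando.
Graciela is living and takes 5/48.
Fernando is living and takes 5/48.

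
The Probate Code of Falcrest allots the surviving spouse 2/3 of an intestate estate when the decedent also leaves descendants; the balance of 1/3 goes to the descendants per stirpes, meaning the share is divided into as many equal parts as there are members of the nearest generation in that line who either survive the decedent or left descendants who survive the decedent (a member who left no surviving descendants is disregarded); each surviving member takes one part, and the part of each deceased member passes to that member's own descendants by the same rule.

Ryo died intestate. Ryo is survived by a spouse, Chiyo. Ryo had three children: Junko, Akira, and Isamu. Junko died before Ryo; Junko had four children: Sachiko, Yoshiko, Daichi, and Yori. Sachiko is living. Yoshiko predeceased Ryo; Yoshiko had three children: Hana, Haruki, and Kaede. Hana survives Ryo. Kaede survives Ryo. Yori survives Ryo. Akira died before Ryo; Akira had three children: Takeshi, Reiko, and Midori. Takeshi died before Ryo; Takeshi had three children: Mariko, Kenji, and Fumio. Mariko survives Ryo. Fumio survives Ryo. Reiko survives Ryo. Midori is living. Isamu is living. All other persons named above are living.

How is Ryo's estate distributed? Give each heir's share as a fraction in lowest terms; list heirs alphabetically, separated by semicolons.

Chiyo 2/3; Daichi 1/36; Fumio 1/81; Hana 1/108; Haruki 1/108; Isamu 1/9; Kaede 1/108; Kenji 1/81; Mariko 1/81; Midori 1/27; Reiko 1/27; Sachiko 1/36; Yori 1/36

Chiyo, as surviving spouse, takes 2/3.
The remaining 1/3 passes to Ryo's descendants per stirpes.
The 1/3 is divided into 3 equal shares of 1/9 among Junko, Akira, Isamu.
Junko predeceased; the 1/9 allotted to Junko's branch passes to Junko's issue by representation.
The 1/9 is divided into 4 equal shares of 1/36 among Sachiko, Yoshiko, Daichi, Yori.
Sachiko is living and takes 1/36.
Yoshiko predeceased; the 1/36 allotted to Yoshiko's branch passes to Yoshiko's issue by representation.
The 1/36 is divided into 3 equal shares of 1/108 among Hana, Haruki, Kaede.
Hana is living and takes 1/108.
Haruki is living and takes 1/108.
Kaede is living and takes 1/108.
Daichi is living and takes 1/36.
Yori is living and takes 1/36.
Akira predeceased; the 1/9 allotted to Akira's branch passes to Akira's issue by representation.
The 1/9 is divided into 3 equal shares of 1/27 among Takeshi, Reiko, Midori.
Takeshi predeceased; the 1/27 allotted to Takeshi's branch passes to Takeshi's issue by representation.
The 1/27 is divided into 3 equal shares of 1/81 among Mariko, Kenji, Fumio.
Mariko is living and takes 1/81.
Kenji is living and takes 1/81.
Fumio is living and takes 1/81.
Reiko is living and takes 1/27.
Midori is living and takes 1/27.
Isamu is living and takes 1/9.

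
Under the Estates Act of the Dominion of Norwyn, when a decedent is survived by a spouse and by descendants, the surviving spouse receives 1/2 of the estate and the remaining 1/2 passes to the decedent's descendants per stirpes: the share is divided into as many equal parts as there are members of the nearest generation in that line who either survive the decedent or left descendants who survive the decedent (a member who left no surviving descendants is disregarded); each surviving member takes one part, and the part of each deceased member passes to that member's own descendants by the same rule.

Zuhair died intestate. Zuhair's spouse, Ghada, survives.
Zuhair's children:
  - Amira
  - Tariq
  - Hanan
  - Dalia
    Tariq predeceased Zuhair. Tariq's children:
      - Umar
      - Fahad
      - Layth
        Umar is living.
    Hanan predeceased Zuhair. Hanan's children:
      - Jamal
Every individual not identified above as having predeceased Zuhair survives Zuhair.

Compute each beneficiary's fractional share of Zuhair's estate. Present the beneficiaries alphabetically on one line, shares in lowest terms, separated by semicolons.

Amira 1/8; Dalia 1/8; Fahad 1/24; Ghada 1/2; Jamal 1/8; Layth 1/24; Umar 1/24

Ghada, as surviving spouse, takes 1/2.
The remaining 1/2 passes to Zuhair's descendants per stirpes.
The 1/2 is divided into 4 equal shares of 1/8 among Amira, Tariq, Hanan, Dalia.
Amira is living and takes 1/8.
Tariq predeceased; the 1/8 allotted to Tariq's branch passes to Tariq's issue by representation.
The 1/8 is divided into 3 equal shares of 1/24 among Umar, Fahad, Layth.
Umar is living and takes 1/24.
Fahad is living and takes 1/24.
Layth is living and takes 1/24.
Hanan predeceased; the 1/8 allotted to Hanan's branch passes to Hanan's issue by representation.
Jamal is the sole taker at this level and receives the full 1/8.
Dalia is living and takes 1/8.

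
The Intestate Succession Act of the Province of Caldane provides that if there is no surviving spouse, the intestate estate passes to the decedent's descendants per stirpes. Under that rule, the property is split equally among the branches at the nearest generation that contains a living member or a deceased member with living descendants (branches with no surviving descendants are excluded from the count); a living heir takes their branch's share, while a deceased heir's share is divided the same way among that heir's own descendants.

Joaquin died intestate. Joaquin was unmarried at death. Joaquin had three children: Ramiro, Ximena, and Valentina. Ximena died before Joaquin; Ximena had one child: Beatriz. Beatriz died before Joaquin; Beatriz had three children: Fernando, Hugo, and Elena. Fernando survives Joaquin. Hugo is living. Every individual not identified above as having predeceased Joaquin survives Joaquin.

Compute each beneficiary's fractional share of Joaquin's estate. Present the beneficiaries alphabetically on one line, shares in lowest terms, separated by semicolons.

Elena 1/9; Fernando 1/9; Hugo 1/9; Ramiro 1/3; Valentina 1/3

There is no surviving spouse, so the entire estate passes to Joaquin's descendants per stirpes.
The estate is divided into 3 equal shares of 1/3 among Ramiro, Ximena, Valentina.
Ramiro is living and takes 1/3.
Ximena predeceased; the 1/3 allotted to Ximena's branch passes to Ximena's issue by representation.
Beatriz's line is the sole branch at this level, so the full 1/3 passes to Beatriz's issue by representation.
The 1/3 is divided into 3 equal shares of 1/9 among Fernando, Hugo, Elena.
Fernando is living and takes 1/9.
Hugo is living and takes 1/9.
Elena is living and takes 1/9.
Valentina is living and takes 1/3.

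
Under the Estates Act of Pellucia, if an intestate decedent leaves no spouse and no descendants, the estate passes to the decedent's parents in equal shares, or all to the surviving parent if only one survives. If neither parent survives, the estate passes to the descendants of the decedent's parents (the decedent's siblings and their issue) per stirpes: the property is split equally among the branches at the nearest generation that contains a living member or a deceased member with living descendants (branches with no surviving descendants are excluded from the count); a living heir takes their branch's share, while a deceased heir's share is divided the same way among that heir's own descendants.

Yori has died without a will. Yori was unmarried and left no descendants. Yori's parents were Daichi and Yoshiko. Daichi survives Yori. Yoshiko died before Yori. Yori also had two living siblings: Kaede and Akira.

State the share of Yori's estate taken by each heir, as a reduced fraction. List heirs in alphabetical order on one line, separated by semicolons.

Only one parent, Daichi, survives, so Daichi takes the entire estate. The siblings take nothing because a surviving parent has priority.

Daichi 1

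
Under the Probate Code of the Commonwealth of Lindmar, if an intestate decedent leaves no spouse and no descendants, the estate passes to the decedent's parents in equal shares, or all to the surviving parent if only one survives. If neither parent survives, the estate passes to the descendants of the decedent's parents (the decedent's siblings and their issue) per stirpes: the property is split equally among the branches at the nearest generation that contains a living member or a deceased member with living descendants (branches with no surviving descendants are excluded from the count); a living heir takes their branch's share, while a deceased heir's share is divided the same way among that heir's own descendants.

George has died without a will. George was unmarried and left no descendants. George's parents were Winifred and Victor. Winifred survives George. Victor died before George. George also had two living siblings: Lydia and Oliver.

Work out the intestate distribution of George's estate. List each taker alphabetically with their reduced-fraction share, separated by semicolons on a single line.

Winifred 1

Only one parent, Winifred, survives, so Winifred takes the entire estate. The siblings take nothing because a surviving parent has priority.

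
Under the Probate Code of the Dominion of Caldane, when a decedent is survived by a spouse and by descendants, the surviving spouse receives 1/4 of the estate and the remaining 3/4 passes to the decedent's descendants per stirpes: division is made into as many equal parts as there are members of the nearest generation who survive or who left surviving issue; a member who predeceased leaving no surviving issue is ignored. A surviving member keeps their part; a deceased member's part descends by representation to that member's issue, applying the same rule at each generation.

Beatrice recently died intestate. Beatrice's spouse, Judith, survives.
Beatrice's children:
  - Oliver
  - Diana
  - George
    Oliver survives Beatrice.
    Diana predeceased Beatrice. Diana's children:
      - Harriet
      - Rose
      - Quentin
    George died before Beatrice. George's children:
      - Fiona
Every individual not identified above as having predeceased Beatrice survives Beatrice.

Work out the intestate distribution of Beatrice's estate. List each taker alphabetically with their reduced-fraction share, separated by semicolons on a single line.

Judith, as surviving spouse, takes 1/4.
The remaining 3/4 passes to Beatrice's descendants per stirpes.
The 3/4 is divided into 3 equal shares of 1/4 among Oliver, Diana, George.
Oliver is living and takes 1/4.
Diana predeceased; the 1/4 allotted to Diana's branch passes to Diana's issue by representation.
The 1/4 is divided into 3 equal shares of 1/12 among Harriet, Rose, Quentin.
Harriet is living and takes 1/12.
Rose is living and takes 1/12.
Quentin is living and takes 1/12.
George predeceased; the 1/4 allotted to George's branch passes to George's issue by representation.
Fiona is the sole taker at this level and receives the full 1/4.

Fiona 1/4; Harriet 1/12; Judith 1/4; Oliver 1/4; Quentin 1/12; Rose 1/12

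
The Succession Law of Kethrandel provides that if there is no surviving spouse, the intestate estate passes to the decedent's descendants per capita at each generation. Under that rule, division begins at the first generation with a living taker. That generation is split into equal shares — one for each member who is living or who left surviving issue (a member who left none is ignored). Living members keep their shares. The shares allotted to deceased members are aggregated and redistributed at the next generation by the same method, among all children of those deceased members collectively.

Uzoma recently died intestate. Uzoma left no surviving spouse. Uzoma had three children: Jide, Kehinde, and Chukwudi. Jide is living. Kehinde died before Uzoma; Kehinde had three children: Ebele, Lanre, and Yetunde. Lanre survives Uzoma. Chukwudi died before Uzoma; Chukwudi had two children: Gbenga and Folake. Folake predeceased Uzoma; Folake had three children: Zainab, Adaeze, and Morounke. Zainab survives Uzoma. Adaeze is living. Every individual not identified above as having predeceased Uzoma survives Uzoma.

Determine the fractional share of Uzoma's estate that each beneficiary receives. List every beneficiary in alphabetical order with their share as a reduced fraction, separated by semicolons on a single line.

Adaeze 2/45; Ebele 2/15; Gbenga 2/15; Jide 1/3; Lanre 2/15; Morounke 2/45; Yetunde 2/15; Zainab 2/45

There is no surviving spouse, so the entire estate passes to Uzoma's descendants per capita at each generation.
At generation 1 (Jide, Kehinde, Chukwudi) there are 3 shares of (1)/3 = 1/3 each.
Living: Jide — each takes 1/3.
Deceased: Kehinde and Chukwudi. Their combined 2/3 is pooled and carried to generation 2.
At generation 2 (Ebele, Lanre, Yetunde, Gbenga, Folake) there are 5 shares of (2/3)/5 = 2/15 each.
Living: Ebele, Lanre, Yetunde, and Gbenga — each takes 2/15.
Deceased: Folake. That 2/15 share is carried to generation 3.
At generation 3 (Zainab, Adaeze, Morounke) there are 3 shares of (2/15)/3 = 2/45 each.
Living: Zainab, Adaeze, and Morounke — each takes 2/45.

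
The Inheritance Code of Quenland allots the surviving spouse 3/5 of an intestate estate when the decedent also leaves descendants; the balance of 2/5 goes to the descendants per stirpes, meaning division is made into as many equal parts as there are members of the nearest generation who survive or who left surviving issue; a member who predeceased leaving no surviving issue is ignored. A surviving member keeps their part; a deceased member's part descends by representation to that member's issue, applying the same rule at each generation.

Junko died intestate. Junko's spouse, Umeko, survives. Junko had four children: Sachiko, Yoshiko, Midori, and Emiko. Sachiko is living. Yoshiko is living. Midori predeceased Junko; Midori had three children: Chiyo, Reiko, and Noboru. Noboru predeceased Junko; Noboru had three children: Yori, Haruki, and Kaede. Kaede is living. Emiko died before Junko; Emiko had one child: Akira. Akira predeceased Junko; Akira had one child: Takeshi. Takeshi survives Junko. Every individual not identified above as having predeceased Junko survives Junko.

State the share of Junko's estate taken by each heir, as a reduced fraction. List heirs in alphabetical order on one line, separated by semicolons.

Umeko, as surviving spouse, takes 3/5.
The remaining 2/5 passes to Junko's descendants per stirpes.
The 2/5 is divided into 4 equal shares of 1/10 among Sachiko, Yoshiko, Midori, Emiko.
Sachiko is living and takes 1/10.
Yoshiko is living and takes 1/10.
Midori predeceased; the 1/10 allotted to Midori's branch passes to Midori's issue by representation.
The 1/10 is divided into 3 equal shares of 1/30 among Chiyo, Reiko, Noboru.
Chiyo is living and takes 1/30.
Reiko is living and takes 1/30.
Noboru predeceased; the 1/30 allotted to Noboru's branch passes to Noboru's issue by representation.
The 1/30 is divided into 3 equal shares of 1/90 among Yori, Haruki, Kaede.
Yori is living and takes 1/90.
Haruki is living and takes 1/90.
Kaede is living and takes 1/90.
Emiko predeceased; the 1/10 allotted to Emiko's branch passes to Emiko's issue by representation.
Akira's line is the sole branch at this level, so the full 1/10 passes to Akira's issue by representation.
Takeshi is the sole taker at this level and receives the full 1/10.

Chiyo 1/30; Haruki 1/90; Kaede 1/90; Reiko 1/30; Sachiko 1/10; Takeshi 1/10; Umeko 3/5; Yori 1/90; Yoshiko 1/10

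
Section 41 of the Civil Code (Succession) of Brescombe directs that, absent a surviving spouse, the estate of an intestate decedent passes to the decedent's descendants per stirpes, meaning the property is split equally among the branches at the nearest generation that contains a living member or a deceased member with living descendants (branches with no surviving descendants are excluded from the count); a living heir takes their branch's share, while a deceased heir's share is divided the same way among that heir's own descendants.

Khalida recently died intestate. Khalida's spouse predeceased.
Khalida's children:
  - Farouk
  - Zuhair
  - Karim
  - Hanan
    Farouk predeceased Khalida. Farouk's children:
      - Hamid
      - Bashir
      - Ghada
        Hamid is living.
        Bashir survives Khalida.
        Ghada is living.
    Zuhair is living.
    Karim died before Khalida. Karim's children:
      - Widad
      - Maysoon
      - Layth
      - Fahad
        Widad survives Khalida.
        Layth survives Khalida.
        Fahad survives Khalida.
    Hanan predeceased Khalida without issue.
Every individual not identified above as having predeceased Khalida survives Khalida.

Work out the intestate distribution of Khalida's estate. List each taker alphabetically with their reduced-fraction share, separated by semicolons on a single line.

There is no surviving spouse, so the entire estate passes to Khalida's descendants per stirpes.
Hanan left no surviving issue, so that branch lapses and is disregarded.
The estate is divided into 3 equal shares of 1/3 among Farouk, Zuhair, Karim.
Farouk predeceased; the 1/3 allotted to Farouk's branch passes to Farouk's issue by representation.
The 1/3 is divided into 3 equal shares of 1/9 among Hamid, Bashir, Ghada.
Hamid is living and takes 1/9.
Bashir is living and takes 1/9.
Ghada is living and takes 1/9.
Zuhair is living and takes 1/3.
Karim predeceased; the 1/3 allotted to Karim's branch passes to Karim's issue by representation.
The 1/3 is divided into 4 equal shares of 1/12 among Widad, Maysoon, Layth, Fahad.
Widad is living and takes 1/12.
Maysoon is living and takes 1/12.
Layth is living and takes 1/12.
Fahad is living and takes 1/12.

Bashir 1/9; Fahad 1/12; Ghada 1/9; Hamid 1/9; Layth 1/12; Maysoon 1/12; Widad 1/12; Zuhair 1/3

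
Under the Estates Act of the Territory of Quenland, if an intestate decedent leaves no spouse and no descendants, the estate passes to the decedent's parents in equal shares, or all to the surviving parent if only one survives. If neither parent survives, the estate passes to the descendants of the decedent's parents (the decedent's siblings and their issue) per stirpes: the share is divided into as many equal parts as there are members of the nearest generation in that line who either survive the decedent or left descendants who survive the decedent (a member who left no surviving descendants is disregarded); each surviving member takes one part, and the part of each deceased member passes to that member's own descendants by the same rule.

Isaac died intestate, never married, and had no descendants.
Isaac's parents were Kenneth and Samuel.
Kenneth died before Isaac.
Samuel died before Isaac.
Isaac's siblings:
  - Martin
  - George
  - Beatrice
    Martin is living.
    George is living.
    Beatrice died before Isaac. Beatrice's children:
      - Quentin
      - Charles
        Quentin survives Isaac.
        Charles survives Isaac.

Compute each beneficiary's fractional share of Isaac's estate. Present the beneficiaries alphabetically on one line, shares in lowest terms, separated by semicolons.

Neither parent survives and there are no descendants, so the estate passes to Isaac's siblings and their issue per stirpes.
The estate is divided into 3 equal shares of 1/3 among Martin, George, Beatrice.
Martin is living and takes 1/3.
George is living and takes 1/3.
Beatrice predeceased; the 1/3 allotted to Beatrice's branch passes to Beatrice's issue by representation.
The 1/3 is divided into 2 equal shares of 1/6 among Quentin, Charles.
Quentin is living and takes 1/6.
Charles is living and takes 1/6.

Charles 1/6; George 1/3; Martin 1/3; Quentin 1/6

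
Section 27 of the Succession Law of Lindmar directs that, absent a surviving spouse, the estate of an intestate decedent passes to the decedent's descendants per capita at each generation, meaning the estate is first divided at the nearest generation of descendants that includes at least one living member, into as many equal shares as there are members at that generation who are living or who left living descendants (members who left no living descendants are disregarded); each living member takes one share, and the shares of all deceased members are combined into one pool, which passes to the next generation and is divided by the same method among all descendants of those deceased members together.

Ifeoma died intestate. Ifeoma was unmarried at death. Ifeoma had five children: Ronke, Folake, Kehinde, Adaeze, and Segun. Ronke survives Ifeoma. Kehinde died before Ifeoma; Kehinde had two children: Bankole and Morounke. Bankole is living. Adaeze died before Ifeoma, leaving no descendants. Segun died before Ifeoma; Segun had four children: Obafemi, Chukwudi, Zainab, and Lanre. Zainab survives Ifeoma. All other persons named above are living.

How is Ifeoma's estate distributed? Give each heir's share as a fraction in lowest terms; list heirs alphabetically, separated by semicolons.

There is no surviving spouse, so the entire estate passes to Ifeoma's descendants per capita at each generation.
At generation 1 (Ronke, Folake, Kehinde, Segun) there are 4 shares of (1)/4 = 1/4 each.
Living: Ronke and Folake — each takes 1/4.
Deceased: Kehinde and Segun. Their combined 1/2 is pooled and carried to generation 2.
At generation 2 (Bankole, Morounke, Obafemi, Chukwudi, Zainab, Lanre) there are 6 shares of (1/2)/6 = 1/12 each.
Living: Bankole, Morounke, Obafemi, Chukwudi, Zainab, and Lanre — each takes 1/12.

Bankole 1/12; Chukwudi 1/12; Folake 1/4; Lanre 1/12; Morounke 1/12; Obafemi 1/12; Ronke 1/4; Zainab 1/12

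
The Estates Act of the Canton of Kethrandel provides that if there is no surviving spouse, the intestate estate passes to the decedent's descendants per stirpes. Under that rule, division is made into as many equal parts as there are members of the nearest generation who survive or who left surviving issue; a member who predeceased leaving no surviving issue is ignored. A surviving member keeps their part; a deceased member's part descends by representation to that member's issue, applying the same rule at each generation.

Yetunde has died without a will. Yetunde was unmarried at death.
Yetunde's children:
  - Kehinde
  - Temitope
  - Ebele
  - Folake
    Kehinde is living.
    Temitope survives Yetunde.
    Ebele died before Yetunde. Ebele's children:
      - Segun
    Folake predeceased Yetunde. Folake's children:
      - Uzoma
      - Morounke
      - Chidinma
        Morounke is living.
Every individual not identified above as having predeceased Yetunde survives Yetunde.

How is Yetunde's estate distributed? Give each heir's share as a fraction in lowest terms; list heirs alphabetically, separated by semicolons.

Chidinma 1/12; Kehinde 1/4; Morounke 1/12; Segun 1/4; Temitope 1/4; Uzoma 1/12

There is no surviving spouse, so the entire estate passes to Yetunde's descendants per stirpes.
The estate is divided into 4 equal shares of 1/4 among Kehinde, Temitope, Ebele, Folake.
Kehinde is living and takes 1/4.
Temitope is living and takes 1/4.
Ebele predeceased; the 1/4 allotted to Ebele's branch passes to Ebele's issue by representation.
Segun is the sole taker at this level and receives the full 1/4.
Folake predeceased; the 1/4 allotted to Folake's branch passes to Folake's issue by representation.
The 1/4 is divided into 3 equal shares of 1/12 among Uzoma, Morounke, Chidinma.
Uzoma is living and takes 1/12.
Morounke is living and takes 1/12.
Chidinma is living and takes 1/12.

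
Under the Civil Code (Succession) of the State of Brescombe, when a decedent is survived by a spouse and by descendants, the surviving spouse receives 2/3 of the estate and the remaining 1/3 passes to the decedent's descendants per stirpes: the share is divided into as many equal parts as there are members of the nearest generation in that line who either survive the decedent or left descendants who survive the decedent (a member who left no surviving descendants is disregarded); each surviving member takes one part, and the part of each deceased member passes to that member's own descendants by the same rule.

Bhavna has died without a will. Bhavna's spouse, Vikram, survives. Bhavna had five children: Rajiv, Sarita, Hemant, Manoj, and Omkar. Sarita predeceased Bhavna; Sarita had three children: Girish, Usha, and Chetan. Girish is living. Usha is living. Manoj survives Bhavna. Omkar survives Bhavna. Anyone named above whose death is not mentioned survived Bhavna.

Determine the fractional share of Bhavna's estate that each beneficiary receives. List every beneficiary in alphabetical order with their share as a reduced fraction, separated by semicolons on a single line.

Chetan 1/45; Girish 1/45; Hemant 1/15; Manoj 1/15; Omkar 1/15; Rajiv 1/15; Usha 1/45; Vikram 2/3

Vikram, as surviving spouse, takes 2/3.
The remaining 1/3 passes to Bhavna's descendants per stirpes.
The 1/3 is divided into 5 equal shares of 1/15 among Rajiv, Sarita, Hemant, Manoj, Omkar.
Rajiv is living and takes 1/15.
Sarita predeceased; the 1/15 allotted to Sarita's branch passes to Sarita's issue by representation.
The 1/15 is divided into 3 equal shares of 1/45 among Girish, Usha, Chetan.
Girish is living and takes 1/45.
Usha is living and takes 1/45.
Chetan is living and takes 1/45.
Hemant is living and takes 1/15.
Manoj is living and takes 1/15.
Omkar is living and takes 1/15.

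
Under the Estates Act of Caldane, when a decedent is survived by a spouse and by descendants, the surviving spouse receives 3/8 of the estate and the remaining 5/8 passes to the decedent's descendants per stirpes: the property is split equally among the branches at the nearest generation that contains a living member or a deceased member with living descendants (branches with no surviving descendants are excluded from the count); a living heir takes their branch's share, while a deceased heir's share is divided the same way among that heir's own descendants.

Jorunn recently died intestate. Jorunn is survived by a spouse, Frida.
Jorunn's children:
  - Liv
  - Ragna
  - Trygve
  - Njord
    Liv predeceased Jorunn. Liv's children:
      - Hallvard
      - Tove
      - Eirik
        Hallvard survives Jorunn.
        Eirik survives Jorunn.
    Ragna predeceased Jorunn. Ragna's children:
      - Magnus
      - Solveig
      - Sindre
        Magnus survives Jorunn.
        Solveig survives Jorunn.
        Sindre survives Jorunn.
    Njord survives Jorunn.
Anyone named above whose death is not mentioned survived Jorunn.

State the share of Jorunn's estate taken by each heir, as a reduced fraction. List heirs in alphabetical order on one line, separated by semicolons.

Frida, as surviving spouse, takes 3/8.
The remaining 5/8 passes to Jorunn's descendants per stirpes.
The 5/8 is divided into 4 equal shares of 5/32 among Liv, Ragna, Trygve, Njord.
Liv predeceased; the 5/32 allotted to Liv's branch passes to Liv's issue by representation.
The 5/32 is divided into 3 equal shares of 5/96 among Hallvard, Tove, Eirik.
Hallvard is living and takes 5/96.
Tove is living and takes 5/96.
Eirik is living and takes 5/96.
Ragna predeceased; the 5/32 allotted to Ragna's branch passes to Ragna's issue by representation.
The 5/32 is divided into 3 equal shares of 5/96 among Magnus, Solveig, Sindre.
Magnus is living and takes 5/96.
Solveig is living and takes 5/96.
Sindre is living and takes 5/96.
Trygve is living and takes 5/32.
Njord is living and takes 5/32.

Eirik 5/96; Frida 3/8; Hallvard 5/96; Magnus 5/96; Njord 5/32; Sindre 5/96; Solveig 5/96; Tove 5/96; Trygve 5/32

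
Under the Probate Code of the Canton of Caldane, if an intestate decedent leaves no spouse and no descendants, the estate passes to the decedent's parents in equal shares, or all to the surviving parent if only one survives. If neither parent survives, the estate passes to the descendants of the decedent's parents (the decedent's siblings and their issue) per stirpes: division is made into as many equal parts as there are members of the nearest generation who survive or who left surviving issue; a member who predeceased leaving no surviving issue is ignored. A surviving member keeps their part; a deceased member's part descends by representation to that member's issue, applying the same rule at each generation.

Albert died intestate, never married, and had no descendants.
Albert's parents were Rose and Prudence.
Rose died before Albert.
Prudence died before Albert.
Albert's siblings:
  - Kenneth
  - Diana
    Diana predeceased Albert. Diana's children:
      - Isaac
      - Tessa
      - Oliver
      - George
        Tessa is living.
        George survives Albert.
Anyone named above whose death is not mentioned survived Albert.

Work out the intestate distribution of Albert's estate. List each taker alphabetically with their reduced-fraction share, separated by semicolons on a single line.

George 1/8; Isaac 1/8; Kenneth 1/2; Oliver 1/8; Tessa 1/8

Neither parent survives and there are no descendants, so the estate passes to Albert's siblings and their issue per stirpes.
The estate is divided into 2 equal shares of 1/2 among Kenneth, Diana.
Kenneth is living and takes 1/2.
Diana predeceased; the 1/2 allotted to Diana's branch passes to Diana's issue by representation.
The 1/2 is divided into 4 equal shares of 1/8 among Isaac, Tessa, Oliver, George.
Isaac is living and takes 1/8.
Tessa is living and takes 1/8.
Oliver is living and takes 1/8.
George is living and takes 1/8.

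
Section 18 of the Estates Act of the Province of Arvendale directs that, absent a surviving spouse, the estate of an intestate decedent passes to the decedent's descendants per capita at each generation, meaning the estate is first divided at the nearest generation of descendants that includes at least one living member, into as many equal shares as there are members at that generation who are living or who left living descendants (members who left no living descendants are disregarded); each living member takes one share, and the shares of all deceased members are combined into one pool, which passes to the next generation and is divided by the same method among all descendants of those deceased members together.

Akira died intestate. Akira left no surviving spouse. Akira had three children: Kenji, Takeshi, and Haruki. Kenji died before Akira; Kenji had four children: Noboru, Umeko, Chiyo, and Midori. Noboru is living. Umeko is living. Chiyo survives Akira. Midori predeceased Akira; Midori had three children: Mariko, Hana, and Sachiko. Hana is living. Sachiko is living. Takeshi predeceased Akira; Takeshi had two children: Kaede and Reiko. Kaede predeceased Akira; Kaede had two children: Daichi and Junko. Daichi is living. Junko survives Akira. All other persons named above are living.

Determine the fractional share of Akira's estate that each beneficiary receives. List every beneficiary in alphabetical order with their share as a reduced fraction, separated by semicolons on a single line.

There is no surviving spouse, so the entire estate passes to Akira's descendants per capita at each generation.
At generation 1 (Kenji, Takeshi, Haruki) there are 3 shares of (1)/3 = 1/3 each.
Living: Haruki — each takes 1/3.
Deceased: Kenji and Takeshi. Their combined 2/3 is pooled and carried to generation 2.
At generation 2 (Noboru, Umeko, Chiyo, Midori, Kaede, Reiko) there are 6 shares of (2/3)/6 = 1/9 each.
Living: Noboru, Umeko, Chiyo, and Reiko — each takes 1/9.
Deceased: Midori and Kaede. Their combined 2/9 is pooled and carried to generation 3.
At generation 3 (Mariko, Hana, Sachiko, Daichi, Junko) there are 5 shares of (2/9)/5 = 2/45 each.
Living: Mariko, Hana, Sachiko, Daichi, and Junko — each takes 2/45.

Chiyo 1/9; Daichi 2/45; Hana 2/45; Haruki 1/3; Junko 2/45; Mariko 2/45; Noboru 1/9; Reiko 1/9; Sachiko 2/45; Umeko 1/9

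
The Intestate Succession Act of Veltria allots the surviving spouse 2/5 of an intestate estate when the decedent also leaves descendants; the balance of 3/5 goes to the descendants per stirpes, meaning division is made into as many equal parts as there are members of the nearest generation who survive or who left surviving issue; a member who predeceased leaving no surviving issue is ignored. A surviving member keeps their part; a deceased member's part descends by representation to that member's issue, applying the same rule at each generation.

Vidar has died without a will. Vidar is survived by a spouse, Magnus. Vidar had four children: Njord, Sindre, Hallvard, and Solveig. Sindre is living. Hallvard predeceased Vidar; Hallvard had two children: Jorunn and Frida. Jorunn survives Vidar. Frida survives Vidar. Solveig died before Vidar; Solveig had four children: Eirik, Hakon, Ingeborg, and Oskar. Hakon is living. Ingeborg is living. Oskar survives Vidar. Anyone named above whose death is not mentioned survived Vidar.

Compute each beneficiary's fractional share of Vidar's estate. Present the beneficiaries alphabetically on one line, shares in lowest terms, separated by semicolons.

Eirik 3/80; Frida 3/40; Hakon 3/80; Ingeborg 3/80; Jorunn 3/40; Magnus 2/5; Njord 3/20; Oskar 3/80; Sindre 3/20

Magnus, as surviving spouse, takes 2/5.
The remaining 3/5 passes to Vidar's descendants per stirpes.
The 3/5 is divided into 4 equal shares of 3/20 among Njord, Sindre, Hallvard, Solveig.
Njord is living and takes 3/20.
Sindre is living and takes 3/20.
Hallvard predeceased; the 3/20 allotted to Hallvard's branch passes to Hallvard's issue by representation.
The 3/20 is divided into 2 equal shares of 3/40 among Jorunn, Frida.
Jorunn is living and takes 3/40.
Frida is living and takes 3/40.
Solveig predeceased; the 3/20 allotted to Solveig's branch passes to Solveig's issue by representation.
The 3/20 is divided into 4 equal shares of 3/80 among Eirik, Hakon, Ingeborg, Oskar.
Eirik is living and takes 3/80.
Hakon is living and takes 3/80.
Ingeborg is living and takes 3/80.
Oskar is living and takes 3/80.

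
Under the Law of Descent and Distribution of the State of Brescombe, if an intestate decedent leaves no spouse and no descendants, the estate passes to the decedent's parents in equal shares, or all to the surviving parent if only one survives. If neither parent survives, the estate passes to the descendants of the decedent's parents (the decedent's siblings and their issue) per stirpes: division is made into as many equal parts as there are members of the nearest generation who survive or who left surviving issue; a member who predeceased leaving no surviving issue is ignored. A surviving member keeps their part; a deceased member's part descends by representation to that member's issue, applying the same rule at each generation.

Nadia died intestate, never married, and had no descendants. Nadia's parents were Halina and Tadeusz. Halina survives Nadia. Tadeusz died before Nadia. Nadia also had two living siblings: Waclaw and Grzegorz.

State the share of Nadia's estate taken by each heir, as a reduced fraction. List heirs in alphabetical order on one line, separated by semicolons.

Only one parent, Halina, survives, so Halina takes the entire estate. The siblings take nothing because a surviving parent has priority.

Halina 1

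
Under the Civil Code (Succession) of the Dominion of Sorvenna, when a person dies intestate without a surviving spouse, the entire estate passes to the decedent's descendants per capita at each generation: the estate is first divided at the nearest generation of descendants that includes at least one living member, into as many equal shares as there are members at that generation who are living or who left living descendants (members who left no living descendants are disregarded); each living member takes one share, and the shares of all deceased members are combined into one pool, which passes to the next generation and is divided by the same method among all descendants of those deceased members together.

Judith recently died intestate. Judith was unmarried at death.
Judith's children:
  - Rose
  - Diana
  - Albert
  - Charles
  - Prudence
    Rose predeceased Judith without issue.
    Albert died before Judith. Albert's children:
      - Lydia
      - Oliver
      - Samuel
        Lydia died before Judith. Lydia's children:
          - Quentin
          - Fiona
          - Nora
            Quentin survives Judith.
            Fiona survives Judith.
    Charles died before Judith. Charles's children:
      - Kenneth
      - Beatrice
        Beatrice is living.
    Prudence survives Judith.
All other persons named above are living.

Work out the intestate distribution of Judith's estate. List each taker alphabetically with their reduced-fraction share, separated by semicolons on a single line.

There is no surviving spouse, so the entire estate passes to Judith's descendants per capita at each generation.
At generation 1 (Diana, Albert, Charles, Prudence) there are 4 shares of (1)/4 = 1/4 each.
Living: Diana and Prudence — each takes 1/4.
Deceased: Albert and Charles. Their combined 1/2 is pooled and carried to generation 2.
At generation 2 (Lydia, Oliver, Samuel, Kenneth, Beatrice) there are 5 shares of (1/2)/5 = 1/10 each.
Living: Oliver, Samuel, Kenneth, and Beatrice — each takes 1/10.
Deceased: Lydia. That 1/10 share is carried to generation 3.
At generation 3 (Quentin, Fiona, Nora) there are 3 shares of (1/10)/3 = 1/30 each.
Living: Quentin, Fiona, and Nora — each takes 1/30.

Beatrice 1/10; Diana 1/4; Fiona 1/30; Kenneth 1/10; Nora 1/30; Oliver 1/10; Prudence 1/4; Quentin 1/30; Samuel 1/10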